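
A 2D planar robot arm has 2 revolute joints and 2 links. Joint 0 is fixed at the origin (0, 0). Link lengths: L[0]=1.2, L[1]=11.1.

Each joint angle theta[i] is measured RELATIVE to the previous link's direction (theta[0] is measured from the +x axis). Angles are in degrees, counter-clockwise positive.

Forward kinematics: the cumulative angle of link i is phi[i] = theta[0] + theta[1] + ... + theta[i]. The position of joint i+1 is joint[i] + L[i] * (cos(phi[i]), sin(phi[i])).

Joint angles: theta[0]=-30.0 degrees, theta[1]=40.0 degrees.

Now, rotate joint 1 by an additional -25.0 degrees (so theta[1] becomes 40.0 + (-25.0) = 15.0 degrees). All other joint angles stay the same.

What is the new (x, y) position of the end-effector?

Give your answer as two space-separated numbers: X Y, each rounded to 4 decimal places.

Answer: 11.7610 -3.4729

Derivation:
joint[0] = (0.0000, 0.0000)  (base)
link 0: phi[0] = -30 = -30 deg
  cos(-30 deg) = 0.8660, sin(-30 deg) = -0.5000
  joint[1] = (0.0000, 0.0000) + 1.2 * (0.8660, -0.5000) = (0.0000 + 1.0392, 0.0000 + -0.6000) = (1.0392, -0.6000)
link 1: phi[1] = -30 + 15 = -15 deg
  cos(-15 deg) = 0.9659, sin(-15 deg) = -0.2588
  joint[2] = (1.0392, -0.6000) + 11.1 * (0.9659, -0.2588) = (1.0392 + 10.7218, -0.6000 + -2.8729) = (11.7610, -3.4729)
End effector: (11.7610, -3.4729)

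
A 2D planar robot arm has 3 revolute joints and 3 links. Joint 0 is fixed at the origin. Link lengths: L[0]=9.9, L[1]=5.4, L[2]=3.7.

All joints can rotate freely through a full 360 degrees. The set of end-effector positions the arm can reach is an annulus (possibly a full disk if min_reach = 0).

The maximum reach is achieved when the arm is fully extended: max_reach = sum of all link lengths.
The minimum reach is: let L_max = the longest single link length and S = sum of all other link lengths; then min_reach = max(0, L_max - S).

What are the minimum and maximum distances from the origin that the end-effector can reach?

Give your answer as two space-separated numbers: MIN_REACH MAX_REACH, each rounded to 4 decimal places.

Answer: 0.8000 19.0000

Derivation:
Link lengths: [9.9, 5.4, 3.7]
max_reach = 9.9 + 5.4 + 3.7 = 19
L_max = max([9.9, 5.4, 3.7]) = 9.9
S (sum of others) = 19 - 9.9 = 9.1
min_reach = max(0, 9.9 - 9.1) = max(0, 0.8) = 0.8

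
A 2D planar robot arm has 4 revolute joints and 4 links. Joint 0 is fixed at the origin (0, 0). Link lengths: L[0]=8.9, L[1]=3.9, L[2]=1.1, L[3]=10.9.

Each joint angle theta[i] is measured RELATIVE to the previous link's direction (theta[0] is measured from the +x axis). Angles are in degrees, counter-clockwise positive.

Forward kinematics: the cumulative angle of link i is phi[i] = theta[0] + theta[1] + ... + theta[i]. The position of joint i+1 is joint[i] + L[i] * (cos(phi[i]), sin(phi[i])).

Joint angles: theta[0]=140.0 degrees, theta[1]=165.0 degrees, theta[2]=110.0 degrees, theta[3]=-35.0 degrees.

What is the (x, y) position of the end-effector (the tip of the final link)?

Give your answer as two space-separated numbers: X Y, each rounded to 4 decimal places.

Answer: 6.2927 7.1552

Derivation:
joint[0] = (0.0000, 0.0000)  (base)
link 0: phi[0] = 140 = 140 deg
  cos(140 deg) = -0.7660, sin(140 deg) = 0.6428
  joint[1] = (0.0000, 0.0000) + 8.9 * (-0.7660, 0.6428) = (0.0000 + -6.8178, 0.0000 + 5.7208) = (-6.8178, 5.7208)
link 1: phi[1] = 140 + 165 = 305 deg
  cos(305 deg) = 0.5736, sin(305 deg) = -0.8192
  joint[2] = (-6.8178, 5.7208) + 3.9 * (0.5736, -0.8192) = (-6.8178 + 2.2369, 5.7208 + -3.1947) = (-4.5808, 2.5261)
link 2: phi[2] = 140 + 165 + 110 = 415 deg
  cos(415 deg) = 0.5736, sin(415 deg) = 0.8192
  joint[3] = (-4.5808, 2.5261) + 1.1 * (0.5736, 0.8192) = (-4.5808 + 0.6309, 2.5261 + 0.9011) = (-3.9499, 3.4272)
link 3: phi[3] = 140 + 165 + 110 + -35 = 380 deg
  cos(380 deg) = 0.9397, sin(380 deg) = 0.3420
  joint[4] = (-3.9499, 3.4272) + 10.9 * (0.9397, 0.3420) = (-3.9499 + 10.2426, 3.4272 + 3.7280) = (6.2927, 7.1552)
End effector: (6.2927, 7.1552)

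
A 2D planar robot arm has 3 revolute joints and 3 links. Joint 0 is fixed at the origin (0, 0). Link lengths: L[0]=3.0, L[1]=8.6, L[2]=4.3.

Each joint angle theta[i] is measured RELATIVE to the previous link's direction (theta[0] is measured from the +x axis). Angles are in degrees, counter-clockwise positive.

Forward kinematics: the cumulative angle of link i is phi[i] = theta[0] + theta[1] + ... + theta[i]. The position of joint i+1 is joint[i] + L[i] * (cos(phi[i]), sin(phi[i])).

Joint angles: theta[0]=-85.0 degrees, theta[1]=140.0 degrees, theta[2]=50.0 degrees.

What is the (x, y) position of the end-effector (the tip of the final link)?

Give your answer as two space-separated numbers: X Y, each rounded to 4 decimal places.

joint[0] = (0.0000, 0.0000)  (base)
link 0: phi[0] = -85 = -85 deg
  cos(-85 deg) = 0.0872, sin(-85 deg) = -0.9962
  joint[1] = (0.0000, 0.0000) + 3 * (0.0872, -0.9962) = (0.0000 + 0.2615, 0.0000 + -2.9886) = (0.2615, -2.9886)
link 1: phi[1] = -85 + 140 = 55 deg
  cos(55 deg) = 0.5736, sin(55 deg) = 0.8192
  joint[2] = (0.2615, -2.9886) + 8.6 * (0.5736, 0.8192) = (0.2615 + 4.9328, -2.9886 + 7.0447) = (5.1942, 4.0561)
link 2: phi[2] = -85 + 140 + 50 = 105 deg
  cos(105 deg) = -0.2588, sin(105 deg) = 0.9659
  joint[3] = (5.1942, 4.0561) + 4.3 * (-0.2588, 0.9659) = (5.1942 + -1.1129, 4.0561 + 4.1535) = (4.0813, 8.2096)
End effector: (4.0813, 8.2096)

Answer: 4.0813 8.2096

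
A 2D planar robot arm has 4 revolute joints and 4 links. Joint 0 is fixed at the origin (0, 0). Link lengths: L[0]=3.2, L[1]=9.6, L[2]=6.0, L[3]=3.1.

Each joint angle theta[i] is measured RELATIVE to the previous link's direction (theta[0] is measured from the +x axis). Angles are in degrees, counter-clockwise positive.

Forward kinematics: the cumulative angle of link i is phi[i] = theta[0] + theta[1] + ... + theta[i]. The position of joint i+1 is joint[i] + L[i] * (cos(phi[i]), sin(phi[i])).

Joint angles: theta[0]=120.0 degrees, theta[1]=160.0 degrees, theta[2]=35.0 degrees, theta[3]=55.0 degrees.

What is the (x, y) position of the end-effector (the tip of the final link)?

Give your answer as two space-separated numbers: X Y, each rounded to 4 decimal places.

joint[0] = (0.0000, 0.0000)  (base)
link 0: phi[0] = 120 = 120 deg
  cos(120 deg) = -0.5000, sin(120 deg) = 0.8660
  joint[1] = (0.0000, 0.0000) + 3.2 * (-0.5000, 0.8660) = (0.0000 + -1.6000, 0.0000 + 2.7713) = (-1.6000, 2.7713)
link 1: phi[1] = 120 + 160 = 280 deg
  cos(280 deg) = 0.1736, sin(280 deg) = -0.9848
  joint[2] = (-1.6000, 2.7713) + 9.6 * (0.1736, -0.9848) = (-1.6000 + 1.6670, 2.7713 + -9.4542) = (0.0670, -6.6829)
link 2: phi[2] = 120 + 160 + 35 = 315 deg
  cos(315 deg) = 0.7071, sin(315 deg) = -0.7071
  joint[3] = (0.0670, -6.6829) + 6 * (0.7071, -0.7071) = (0.0670 + 4.2426, -6.6829 + -4.2426) = (4.3097, -10.9255)
link 3: phi[3] = 120 + 160 + 35 + 55 = 370 deg
  cos(370 deg) = 0.9848, sin(370 deg) = 0.1736
  joint[4] = (4.3097, -10.9255) + 3.1 * (0.9848, 0.1736) = (4.3097 + 3.0529, -10.9255 + 0.5383) = (7.3626, -10.3872)
End effector: (7.3626, -10.3872)

Answer: 7.3626 -10.3872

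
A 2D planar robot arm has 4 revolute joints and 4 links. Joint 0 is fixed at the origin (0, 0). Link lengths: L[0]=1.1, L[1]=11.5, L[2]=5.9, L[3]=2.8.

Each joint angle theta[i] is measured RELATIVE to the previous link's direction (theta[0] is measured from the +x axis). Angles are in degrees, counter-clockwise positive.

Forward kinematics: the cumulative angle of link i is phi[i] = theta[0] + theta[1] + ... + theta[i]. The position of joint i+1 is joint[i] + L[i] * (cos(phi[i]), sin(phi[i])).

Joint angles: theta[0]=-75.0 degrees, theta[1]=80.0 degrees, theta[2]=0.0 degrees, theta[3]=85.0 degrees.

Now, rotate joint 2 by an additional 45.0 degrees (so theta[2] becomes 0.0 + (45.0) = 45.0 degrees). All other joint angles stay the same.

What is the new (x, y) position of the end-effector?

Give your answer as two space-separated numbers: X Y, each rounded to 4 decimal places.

joint[0] = (0.0000, 0.0000)  (base)
link 0: phi[0] = -75 = -75 deg
  cos(-75 deg) = 0.2588, sin(-75 deg) = -0.9659
  joint[1] = (0.0000, 0.0000) + 1.1 * (0.2588, -0.9659) = (0.0000 + 0.2847, 0.0000 + -1.0625) = (0.2847, -1.0625)
link 1: phi[1] = -75 + 80 = 5 deg
  cos(5 deg) = 0.9962, sin(5 deg) = 0.0872
  joint[2] = (0.2847, -1.0625) + 11.5 * (0.9962, 0.0872) = (0.2847 + 11.4562, -1.0625 + 1.0023) = (11.7409, -0.0602)
link 2: phi[2] = -75 + 80 + 45 = 50 deg
  cos(50 deg) = 0.6428, sin(50 deg) = 0.7660
  joint[3] = (11.7409, -0.0602) + 5.9 * (0.6428, 0.7660) = (11.7409 + 3.7924, -0.0602 + 4.5197) = (15.5334, 4.4594)
link 3: phi[3] = -75 + 80 + 45 + 85 = 135 deg
  cos(135 deg) = -0.7071, sin(135 deg) = 0.7071
  joint[4] = (15.5334, 4.4594) + 2.8 * (-0.7071, 0.7071) = (15.5334 + -1.9799, 4.4594 + 1.9799) = (13.5535, 6.4393)
End effector: (13.5535, 6.4393)

Answer: 13.5535 6.4393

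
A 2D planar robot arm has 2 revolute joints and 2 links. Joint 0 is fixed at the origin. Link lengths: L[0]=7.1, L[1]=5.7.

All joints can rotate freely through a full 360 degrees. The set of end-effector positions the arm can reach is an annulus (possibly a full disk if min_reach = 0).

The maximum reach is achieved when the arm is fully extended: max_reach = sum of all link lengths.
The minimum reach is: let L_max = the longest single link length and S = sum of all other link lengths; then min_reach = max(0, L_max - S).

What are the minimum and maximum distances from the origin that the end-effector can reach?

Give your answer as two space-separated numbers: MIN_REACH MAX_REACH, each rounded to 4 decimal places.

Link lengths: [7.1, 5.7]
max_reach = 7.1 + 5.7 = 12.8
L_max = max([7.1, 5.7]) = 7.1
S (sum of others) = 12.8 - 7.1 = 5.7
min_reach = max(0, 7.1 - 5.7) = max(0, 1.4) = 1.4

Answer: 1.4000 12.8000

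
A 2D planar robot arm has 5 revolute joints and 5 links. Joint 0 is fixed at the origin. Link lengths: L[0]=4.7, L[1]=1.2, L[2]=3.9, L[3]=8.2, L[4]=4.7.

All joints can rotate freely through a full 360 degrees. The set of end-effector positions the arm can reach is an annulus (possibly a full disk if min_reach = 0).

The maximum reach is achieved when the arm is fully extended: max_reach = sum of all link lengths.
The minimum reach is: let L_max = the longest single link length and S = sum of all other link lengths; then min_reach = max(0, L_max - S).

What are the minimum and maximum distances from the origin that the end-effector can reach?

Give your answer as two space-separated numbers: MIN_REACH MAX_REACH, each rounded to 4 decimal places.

Answer: 0.0000 22.7000

Derivation:
Link lengths: [4.7, 1.2, 3.9, 8.2, 4.7]
max_reach = 4.7 + 1.2 + 3.9 + 8.2 + 4.7 = 22.7
L_max = max([4.7, 1.2, 3.9, 8.2, 4.7]) = 8.2
S (sum of others) = 22.7 - 8.2 = 14.5
min_reach = max(0, 8.2 - 14.5) = max(0, -6.3) = 0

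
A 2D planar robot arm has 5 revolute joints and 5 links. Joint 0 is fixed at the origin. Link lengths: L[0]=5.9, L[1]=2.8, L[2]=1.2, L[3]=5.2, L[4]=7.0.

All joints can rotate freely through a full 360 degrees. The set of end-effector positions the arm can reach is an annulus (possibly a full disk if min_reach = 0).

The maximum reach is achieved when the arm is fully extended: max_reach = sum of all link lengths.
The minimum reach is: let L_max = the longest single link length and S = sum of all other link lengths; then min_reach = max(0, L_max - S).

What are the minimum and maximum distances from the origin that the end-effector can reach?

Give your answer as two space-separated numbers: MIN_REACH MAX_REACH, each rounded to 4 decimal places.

Answer: 0.0000 22.1000

Derivation:
Link lengths: [5.9, 2.8, 1.2, 5.2, 7.0]
max_reach = 5.9 + 2.8 + 1.2 + 5.2 + 7 = 22.1
L_max = max([5.9, 2.8, 1.2, 5.2, 7.0]) = 7
S (sum of others) = 22.1 - 7 = 15.1
min_reach = max(0, 7 - 15.1) = max(0, -8.1) = 0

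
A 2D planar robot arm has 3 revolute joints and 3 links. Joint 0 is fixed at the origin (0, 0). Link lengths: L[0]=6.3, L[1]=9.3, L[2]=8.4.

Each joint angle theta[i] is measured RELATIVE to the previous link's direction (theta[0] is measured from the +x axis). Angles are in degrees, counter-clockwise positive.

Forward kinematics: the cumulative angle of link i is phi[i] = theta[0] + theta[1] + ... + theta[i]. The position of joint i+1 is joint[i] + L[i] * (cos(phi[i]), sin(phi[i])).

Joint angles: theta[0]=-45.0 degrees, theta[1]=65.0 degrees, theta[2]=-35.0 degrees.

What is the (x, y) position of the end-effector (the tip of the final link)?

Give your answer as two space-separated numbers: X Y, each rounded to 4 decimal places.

joint[0] = (0.0000, 0.0000)  (base)
link 0: phi[0] = -45 = -45 deg
  cos(-45 deg) = 0.7071, sin(-45 deg) = -0.7071
  joint[1] = (0.0000, 0.0000) + 6.3 * (0.7071, -0.7071) = (0.0000 + 4.4548, 0.0000 + -4.4548) = (4.4548, -4.4548)
link 1: phi[1] = -45 + 65 = 20 deg
  cos(20 deg) = 0.9397, sin(20 deg) = 0.3420
  joint[2] = (4.4548, -4.4548) + 9.3 * (0.9397, 0.3420) = (4.4548 + 8.7391, -4.4548 + 3.1808) = (13.1939, -1.2740)
link 2: phi[2] = -45 + 65 + -35 = -15 deg
  cos(-15 deg) = 0.9659, sin(-15 deg) = -0.2588
  joint[3] = (13.1939, -1.2740) + 8.4 * (0.9659, -0.2588) = (13.1939 + 8.1138, -1.2740 + -2.1741) = (21.3077, -3.4481)
End effector: (21.3077, -3.4481)

Answer: 21.3077 -3.4481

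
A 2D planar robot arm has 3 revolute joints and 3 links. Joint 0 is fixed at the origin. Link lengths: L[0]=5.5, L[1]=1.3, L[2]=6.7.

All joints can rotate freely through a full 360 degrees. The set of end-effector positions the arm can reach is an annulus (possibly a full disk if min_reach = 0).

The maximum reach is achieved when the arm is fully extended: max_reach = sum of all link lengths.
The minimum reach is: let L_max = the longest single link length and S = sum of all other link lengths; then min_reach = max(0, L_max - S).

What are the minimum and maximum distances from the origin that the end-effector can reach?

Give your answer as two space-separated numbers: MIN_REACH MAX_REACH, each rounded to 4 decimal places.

Link lengths: [5.5, 1.3, 6.7]
max_reach = 5.5 + 1.3 + 6.7 = 13.5
L_max = max([5.5, 1.3, 6.7]) = 6.7
S (sum of others) = 13.5 - 6.7 = 6.8
min_reach = max(0, 6.7 - 6.8) = max(0, -0.1) = 0

Answer: 0.0000 13.5000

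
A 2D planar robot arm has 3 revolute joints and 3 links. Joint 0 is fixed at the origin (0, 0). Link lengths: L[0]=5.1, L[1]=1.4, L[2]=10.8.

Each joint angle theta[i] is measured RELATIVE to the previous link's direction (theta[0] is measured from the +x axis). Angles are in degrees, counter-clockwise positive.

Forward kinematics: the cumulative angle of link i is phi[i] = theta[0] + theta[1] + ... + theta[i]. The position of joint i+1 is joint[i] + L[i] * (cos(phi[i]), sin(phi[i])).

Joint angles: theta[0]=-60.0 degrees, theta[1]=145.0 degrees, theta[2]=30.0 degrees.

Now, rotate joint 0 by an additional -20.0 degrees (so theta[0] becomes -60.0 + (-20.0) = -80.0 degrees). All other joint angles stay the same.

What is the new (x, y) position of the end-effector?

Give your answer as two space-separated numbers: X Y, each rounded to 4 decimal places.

Answer: 0.5360 7.0052

Derivation:
joint[0] = (0.0000, 0.0000)  (base)
link 0: phi[0] = -80 = -80 deg
  cos(-80 deg) = 0.1736, sin(-80 deg) = -0.9848
  joint[1] = (0.0000, 0.0000) + 5.1 * (0.1736, -0.9848) = (0.0000 + 0.8856, 0.0000 + -5.0225) = (0.8856, -5.0225)
link 1: phi[1] = -80 + 145 = 65 deg
  cos(65 deg) = 0.4226, sin(65 deg) = 0.9063
  joint[2] = (0.8856, -5.0225) + 1.4 * (0.4226, 0.9063) = (0.8856 + 0.5917, -5.0225 + 1.2688) = (1.4773, -3.7537)
link 2: phi[2] = -80 + 145 + 30 = 95 deg
  cos(95 deg) = -0.0872, sin(95 deg) = 0.9962
  joint[3] = (1.4773, -3.7537) + 10.8 * (-0.0872, 0.9962) = (1.4773 + -0.9413, -3.7537 + 10.7589) = (0.5360, 7.0052)
End effector: (0.5360, 7.0052)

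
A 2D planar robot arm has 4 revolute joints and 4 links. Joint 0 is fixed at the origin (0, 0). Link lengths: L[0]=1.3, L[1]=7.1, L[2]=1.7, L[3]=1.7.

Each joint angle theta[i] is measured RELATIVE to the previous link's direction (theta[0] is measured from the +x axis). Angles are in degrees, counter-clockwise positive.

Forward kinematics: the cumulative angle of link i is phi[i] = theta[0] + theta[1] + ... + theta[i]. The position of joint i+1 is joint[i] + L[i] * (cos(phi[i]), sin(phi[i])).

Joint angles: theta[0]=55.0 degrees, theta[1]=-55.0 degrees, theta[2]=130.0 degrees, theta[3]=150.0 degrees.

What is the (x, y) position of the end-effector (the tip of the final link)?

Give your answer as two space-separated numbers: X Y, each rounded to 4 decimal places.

Answer: 7.0481 0.6930

Derivation:
joint[0] = (0.0000, 0.0000)  (base)
link 0: phi[0] = 55 = 55 deg
  cos(55 deg) = 0.5736, sin(55 deg) = 0.8192
  joint[1] = (0.0000, 0.0000) + 1.3 * (0.5736, 0.8192) = (0.0000 + 0.7456, 0.0000 + 1.0649) = (0.7456, 1.0649)
link 1: phi[1] = 55 + -55 = 0 deg
  cos(0 deg) = 1.0000, sin(0 deg) = 0.0000
  joint[2] = (0.7456, 1.0649) + 7.1 * (1.0000, 0.0000) = (0.7456 + 7.1000, 1.0649 + 0.0000) = (7.8456, 1.0649)
link 2: phi[2] = 55 + -55 + 130 = 130 deg
  cos(130 deg) = -0.6428, sin(130 deg) = 0.7660
  joint[3] = (7.8456, 1.0649) + 1.7 * (-0.6428, 0.7660) = (7.8456 + -1.0927, 1.0649 + 1.3023) = (6.7529, 2.3672)
link 3: phi[3] = 55 + -55 + 130 + 150 = 280 deg
  cos(280 deg) = 0.1736, sin(280 deg) = -0.9848
  joint[4] = (6.7529, 2.3672) + 1.7 * (0.1736, -0.9848) = (6.7529 + 0.2952, 2.3672 + -1.6742) = (7.0481, 0.6930)
End effector: (7.0481, 0.6930)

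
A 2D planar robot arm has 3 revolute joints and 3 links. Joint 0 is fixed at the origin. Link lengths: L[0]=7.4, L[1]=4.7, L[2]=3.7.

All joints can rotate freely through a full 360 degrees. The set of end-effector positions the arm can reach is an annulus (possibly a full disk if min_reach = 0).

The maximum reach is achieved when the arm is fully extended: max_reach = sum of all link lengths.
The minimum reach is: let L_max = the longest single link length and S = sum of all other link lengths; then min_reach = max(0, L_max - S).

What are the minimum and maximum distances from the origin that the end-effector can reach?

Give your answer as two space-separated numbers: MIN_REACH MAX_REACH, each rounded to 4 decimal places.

Link lengths: [7.4, 4.7, 3.7]
max_reach = 7.4 + 4.7 + 3.7 = 15.8
L_max = max([7.4, 4.7, 3.7]) = 7.4
S (sum of others) = 15.8 - 7.4 = 8.4
min_reach = max(0, 7.4 - 8.4) = max(0, -1) = 0

Answer: 0.0000 15.8000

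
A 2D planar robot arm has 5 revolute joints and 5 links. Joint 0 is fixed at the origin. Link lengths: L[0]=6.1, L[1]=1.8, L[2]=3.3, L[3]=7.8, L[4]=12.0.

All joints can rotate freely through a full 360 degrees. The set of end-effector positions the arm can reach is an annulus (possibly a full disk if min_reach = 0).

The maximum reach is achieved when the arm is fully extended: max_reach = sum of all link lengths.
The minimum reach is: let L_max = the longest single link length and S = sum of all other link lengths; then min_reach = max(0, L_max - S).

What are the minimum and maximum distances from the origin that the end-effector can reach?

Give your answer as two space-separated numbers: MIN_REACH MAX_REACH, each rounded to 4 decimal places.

Answer: 0.0000 31.0000

Derivation:
Link lengths: [6.1, 1.8, 3.3, 7.8, 12.0]
max_reach = 6.1 + 1.8 + 3.3 + 7.8 + 12 = 31
L_max = max([6.1, 1.8, 3.3, 7.8, 12.0]) = 12
S (sum of others) = 31 - 12 = 19
min_reach = max(0, 12 - 19) = max(0, -7) = 0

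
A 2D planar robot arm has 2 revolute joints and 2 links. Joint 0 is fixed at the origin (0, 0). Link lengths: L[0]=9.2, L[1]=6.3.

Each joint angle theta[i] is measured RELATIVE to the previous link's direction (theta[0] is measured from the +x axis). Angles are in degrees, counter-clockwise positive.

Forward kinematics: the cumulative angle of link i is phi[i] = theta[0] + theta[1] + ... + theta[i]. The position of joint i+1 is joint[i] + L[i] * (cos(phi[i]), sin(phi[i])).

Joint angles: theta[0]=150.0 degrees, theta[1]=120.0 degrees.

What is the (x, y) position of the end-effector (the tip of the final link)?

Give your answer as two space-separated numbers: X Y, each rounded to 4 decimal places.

joint[0] = (0.0000, 0.0000)  (base)
link 0: phi[0] = 150 = 150 deg
  cos(150 deg) = -0.8660, sin(150 deg) = 0.5000
  joint[1] = (0.0000, 0.0000) + 9.2 * (-0.8660, 0.5000) = (0.0000 + -7.9674, 0.0000 + 4.6000) = (-7.9674, 4.6000)
link 1: phi[1] = 150 + 120 = 270 deg
  cos(270 deg) = -0.0000, sin(270 deg) = -1.0000
  joint[2] = (-7.9674, 4.6000) + 6.3 * (-0.0000, -1.0000) = (-7.9674 + -0.0000, 4.6000 + -6.3000) = (-7.9674, -1.7000)
End effector: (-7.9674, -1.7000)

Answer: -7.9674 -1.7000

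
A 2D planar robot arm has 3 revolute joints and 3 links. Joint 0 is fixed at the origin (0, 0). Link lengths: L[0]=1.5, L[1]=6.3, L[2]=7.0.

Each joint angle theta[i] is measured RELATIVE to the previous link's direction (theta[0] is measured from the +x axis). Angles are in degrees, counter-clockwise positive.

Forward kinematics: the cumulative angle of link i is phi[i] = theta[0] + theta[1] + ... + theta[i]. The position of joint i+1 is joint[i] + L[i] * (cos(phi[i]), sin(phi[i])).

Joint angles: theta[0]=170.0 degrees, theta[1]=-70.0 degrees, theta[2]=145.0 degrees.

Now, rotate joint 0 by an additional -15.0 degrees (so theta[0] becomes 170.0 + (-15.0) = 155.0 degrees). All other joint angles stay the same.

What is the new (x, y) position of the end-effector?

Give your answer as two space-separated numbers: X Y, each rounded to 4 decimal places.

Answer: -5.3099 1.5476

Derivation:
joint[0] = (0.0000, 0.0000)  (base)
link 0: phi[0] = 155 = 155 deg
  cos(155 deg) = -0.9063, sin(155 deg) = 0.4226
  joint[1] = (0.0000, 0.0000) + 1.5 * (-0.9063, 0.4226) = (0.0000 + -1.3595, 0.0000 + 0.6339) = (-1.3595, 0.6339)
link 1: phi[1] = 155 + -70 = 85 deg
  cos(85 deg) = 0.0872, sin(85 deg) = 0.9962
  joint[2] = (-1.3595, 0.6339) + 6.3 * (0.0872, 0.9962) = (-1.3595 + 0.5491, 0.6339 + 6.2760) = (-0.8104, 6.9100)
link 2: phi[2] = 155 + -70 + 145 = 230 deg
  cos(230 deg) = -0.6428, sin(230 deg) = -0.7660
  joint[3] = (-0.8104, 6.9100) + 7 * (-0.6428, -0.7660) = (-0.8104 + -4.4995, 6.9100 + -5.3623) = (-5.3099, 1.5476)
End effector: (-5.3099, 1.5476)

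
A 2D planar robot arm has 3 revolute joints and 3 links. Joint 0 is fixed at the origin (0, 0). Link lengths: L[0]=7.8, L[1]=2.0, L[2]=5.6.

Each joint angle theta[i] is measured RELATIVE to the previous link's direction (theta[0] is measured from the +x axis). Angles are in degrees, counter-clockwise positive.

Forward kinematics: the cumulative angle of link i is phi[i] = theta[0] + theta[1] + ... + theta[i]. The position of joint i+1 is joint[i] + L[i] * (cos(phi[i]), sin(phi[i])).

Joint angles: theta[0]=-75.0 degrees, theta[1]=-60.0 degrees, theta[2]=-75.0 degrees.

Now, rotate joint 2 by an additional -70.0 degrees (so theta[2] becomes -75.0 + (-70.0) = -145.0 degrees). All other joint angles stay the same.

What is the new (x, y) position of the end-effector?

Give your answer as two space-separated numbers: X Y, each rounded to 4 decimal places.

joint[0] = (0.0000, 0.0000)  (base)
link 0: phi[0] = -75 = -75 deg
  cos(-75 deg) = 0.2588, sin(-75 deg) = -0.9659
  joint[1] = (0.0000, 0.0000) + 7.8 * (0.2588, -0.9659) = (0.0000 + 2.0188, 0.0000 + -7.5342) = (2.0188, -7.5342)
link 1: phi[1] = -75 + -60 = -135 deg
  cos(-135 deg) = -0.7071, sin(-135 deg) = -0.7071
  joint[2] = (2.0188, -7.5342) + 2 * (-0.7071, -0.7071) = (2.0188 + -1.4142, -7.5342 + -1.4142) = (0.6046, -8.9484)
link 2: phi[2] = -75 + -60 + -145 = -280 deg
  cos(-280 deg) = 0.1736, sin(-280 deg) = 0.9848
  joint[3] = (0.6046, -8.9484) + 5.6 * (0.1736, 0.9848) = (0.6046 + 0.9724, -8.9484 + 5.5149) = (1.5770, -3.4335)
End effector: (1.5770, -3.4335)

Answer: 1.5770 -3.4335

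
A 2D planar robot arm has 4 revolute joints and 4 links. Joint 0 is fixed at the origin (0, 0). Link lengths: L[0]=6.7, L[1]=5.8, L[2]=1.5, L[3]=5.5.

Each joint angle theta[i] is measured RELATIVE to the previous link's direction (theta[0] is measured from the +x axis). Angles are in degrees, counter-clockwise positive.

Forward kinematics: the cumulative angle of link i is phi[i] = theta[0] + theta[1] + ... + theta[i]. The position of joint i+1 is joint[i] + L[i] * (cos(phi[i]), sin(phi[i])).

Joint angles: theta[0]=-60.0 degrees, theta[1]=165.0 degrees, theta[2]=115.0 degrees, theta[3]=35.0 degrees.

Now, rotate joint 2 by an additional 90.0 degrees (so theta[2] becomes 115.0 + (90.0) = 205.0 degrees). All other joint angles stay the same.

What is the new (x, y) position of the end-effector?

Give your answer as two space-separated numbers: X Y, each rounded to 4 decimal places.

joint[0] = (0.0000, 0.0000)  (base)
link 0: phi[0] = -60 = -60 deg
  cos(-60 deg) = 0.5000, sin(-60 deg) = -0.8660
  joint[1] = (0.0000, 0.0000) + 6.7 * (0.5000, -0.8660) = (0.0000 + 3.3500, 0.0000 + -5.8024) = (3.3500, -5.8024)
link 1: phi[1] = -60 + 165 = 105 deg
  cos(105 deg) = -0.2588, sin(105 deg) = 0.9659
  joint[2] = (3.3500, -5.8024) + 5.8 * (-0.2588, 0.9659) = (3.3500 + -1.5012, -5.8024 + 5.6024) = (1.8488, -0.2000)
link 2: phi[2] = -60 + 165 + 205 = 310 deg
  cos(310 deg) = 0.6428, sin(310 deg) = -0.7660
  joint[3] = (1.8488, -0.2000) + 1.5 * (0.6428, -0.7660) = (1.8488 + 0.9642, -0.2000 + -1.1491) = (2.8130, -1.3491)
link 3: phi[3] = -60 + 165 + 205 + 35 = 345 deg
  cos(345 deg) = 0.9659, sin(345 deg) = -0.2588
  joint[4] = (2.8130, -1.3491) + 5.5 * (0.9659, -0.2588) = (2.8130 + 5.3126, -1.3491 + -1.4235) = (8.1256, -2.7726)
End effector: (8.1256, -2.7726)

Answer: 8.1256 -2.7726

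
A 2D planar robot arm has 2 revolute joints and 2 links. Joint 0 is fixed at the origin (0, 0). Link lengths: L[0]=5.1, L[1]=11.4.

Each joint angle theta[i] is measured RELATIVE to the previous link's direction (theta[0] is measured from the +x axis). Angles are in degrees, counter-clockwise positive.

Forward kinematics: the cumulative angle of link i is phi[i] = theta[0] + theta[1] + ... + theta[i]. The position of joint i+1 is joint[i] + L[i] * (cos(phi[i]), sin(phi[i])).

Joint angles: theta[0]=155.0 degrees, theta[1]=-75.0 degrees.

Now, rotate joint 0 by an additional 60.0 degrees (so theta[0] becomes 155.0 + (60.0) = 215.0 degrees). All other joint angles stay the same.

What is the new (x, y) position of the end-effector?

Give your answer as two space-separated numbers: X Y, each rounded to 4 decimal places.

Answer: -12.9106 4.4025

Derivation:
joint[0] = (0.0000, 0.0000)  (base)
link 0: phi[0] = 215 = 215 deg
  cos(215 deg) = -0.8192, sin(215 deg) = -0.5736
  joint[1] = (0.0000, 0.0000) + 5.1 * (-0.8192, -0.5736) = (0.0000 + -4.1777, 0.0000 + -2.9252) = (-4.1777, -2.9252)
link 1: phi[1] = 215 + -75 = 140 deg
  cos(140 deg) = -0.7660, sin(140 deg) = 0.6428
  joint[2] = (-4.1777, -2.9252) + 11.4 * (-0.7660, 0.6428) = (-4.1777 + -8.7329, -2.9252 + 7.3278) = (-12.9106, 4.4025)
End effector: (-12.9106, 4.4025)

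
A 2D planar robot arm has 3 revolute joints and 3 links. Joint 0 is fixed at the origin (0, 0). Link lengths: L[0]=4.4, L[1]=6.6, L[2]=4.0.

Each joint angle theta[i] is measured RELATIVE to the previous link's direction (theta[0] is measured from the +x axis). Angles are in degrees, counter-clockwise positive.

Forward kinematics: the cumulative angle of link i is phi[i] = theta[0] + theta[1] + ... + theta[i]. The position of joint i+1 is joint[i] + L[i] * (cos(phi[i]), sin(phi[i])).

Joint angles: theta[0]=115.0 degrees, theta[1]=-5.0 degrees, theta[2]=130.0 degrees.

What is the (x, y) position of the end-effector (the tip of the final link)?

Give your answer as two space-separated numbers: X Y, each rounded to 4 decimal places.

Answer: -6.1169 6.7256

Derivation:
joint[0] = (0.0000, 0.0000)  (base)
link 0: phi[0] = 115 = 115 deg
  cos(115 deg) = -0.4226, sin(115 deg) = 0.9063
  joint[1] = (0.0000, 0.0000) + 4.4 * (-0.4226, 0.9063) = (0.0000 + -1.8595, 0.0000 + 3.9878) = (-1.8595, 3.9878)
link 1: phi[1] = 115 + -5 = 110 deg
  cos(110 deg) = -0.3420, sin(110 deg) = 0.9397
  joint[2] = (-1.8595, 3.9878) + 6.6 * (-0.3420, 0.9397) = (-1.8595 + -2.2573, 3.9878 + 6.2020) = (-4.1169, 10.1897)
link 2: phi[2] = 115 + -5 + 130 = 240 deg
  cos(240 deg) = -0.5000, sin(240 deg) = -0.8660
  joint[3] = (-4.1169, 10.1897) + 4 * (-0.5000, -0.8660) = (-4.1169 + -2.0000, 10.1897 + -3.4641) = (-6.1169, 6.7256)
End effector: (-6.1169, 6.7256)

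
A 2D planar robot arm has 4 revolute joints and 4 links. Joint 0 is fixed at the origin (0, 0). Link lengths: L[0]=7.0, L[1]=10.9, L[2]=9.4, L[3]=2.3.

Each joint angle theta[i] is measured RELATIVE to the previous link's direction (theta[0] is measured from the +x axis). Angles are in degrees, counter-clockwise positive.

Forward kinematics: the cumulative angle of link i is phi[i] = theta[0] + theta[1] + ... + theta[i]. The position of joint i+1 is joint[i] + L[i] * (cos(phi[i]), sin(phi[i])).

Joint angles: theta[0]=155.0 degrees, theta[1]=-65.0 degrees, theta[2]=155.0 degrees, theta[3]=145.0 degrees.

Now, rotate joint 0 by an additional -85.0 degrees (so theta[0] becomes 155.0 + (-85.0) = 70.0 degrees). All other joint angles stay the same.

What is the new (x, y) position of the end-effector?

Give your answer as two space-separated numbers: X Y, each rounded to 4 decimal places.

Answer: 5.7388 8.8588

Derivation:
joint[0] = (0.0000, 0.0000)  (base)
link 0: phi[0] = 70 = 70 deg
  cos(70 deg) = 0.3420, sin(70 deg) = 0.9397
  joint[1] = (0.0000, 0.0000) + 7 * (0.3420, 0.9397) = (0.0000 + 2.3941, 0.0000 + 6.5778) = (2.3941, 6.5778)
link 1: phi[1] = 70 + -65 = 5 deg
  cos(5 deg) = 0.9962, sin(5 deg) = 0.0872
  joint[2] = (2.3941, 6.5778) + 10.9 * (0.9962, 0.0872) = (2.3941 + 10.8585, 6.5778 + 0.9500) = (13.2527, 7.5278)
link 2: phi[2] = 70 + -65 + 155 = 160 deg
  cos(160 deg) = -0.9397, sin(160 deg) = 0.3420
  joint[3] = (13.2527, 7.5278) + 9.4 * (-0.9397, 0.3420) = (13.2527 + -8.8331, 7.5278 + 3.2150) = (4.4196, 10.7428)
link 3: phi[3] = 70 + -65 + 155 + 145 = 305 deg
  cos(305 deg) = 0.5736, sin(305 deg) = -0.8192
  joint[4] = (4.4196, 10.7428) + 2.3 * (0.5736, -0.8192) = (4.4196 + 1.3192, 10.7428 + -1.8840) = (5.7388, 8.8588)
End effector: (5.7388, 8.8588)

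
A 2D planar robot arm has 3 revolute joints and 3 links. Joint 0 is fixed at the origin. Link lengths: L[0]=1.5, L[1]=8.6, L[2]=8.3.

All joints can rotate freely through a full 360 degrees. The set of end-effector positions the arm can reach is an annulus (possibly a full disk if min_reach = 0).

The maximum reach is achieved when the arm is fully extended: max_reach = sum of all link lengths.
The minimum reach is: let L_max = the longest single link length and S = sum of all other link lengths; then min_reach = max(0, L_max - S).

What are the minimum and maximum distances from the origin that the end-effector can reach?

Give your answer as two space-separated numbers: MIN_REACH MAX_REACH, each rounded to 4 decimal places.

Answer: 0.0000 18.4000

Derivation:
Link lengths: [1.5, 8.6, 8.3]
max_reach = 1.5 + 8.6 + 8.3 = 18.4
L_max = max([1.5, 8.6, 8.3]) = 8.6
S (sum of others) = 18.4 - 8.6 = 9.8
min_reach = max(0, 8.6 - 9.8) = max(0, -1.2) = 0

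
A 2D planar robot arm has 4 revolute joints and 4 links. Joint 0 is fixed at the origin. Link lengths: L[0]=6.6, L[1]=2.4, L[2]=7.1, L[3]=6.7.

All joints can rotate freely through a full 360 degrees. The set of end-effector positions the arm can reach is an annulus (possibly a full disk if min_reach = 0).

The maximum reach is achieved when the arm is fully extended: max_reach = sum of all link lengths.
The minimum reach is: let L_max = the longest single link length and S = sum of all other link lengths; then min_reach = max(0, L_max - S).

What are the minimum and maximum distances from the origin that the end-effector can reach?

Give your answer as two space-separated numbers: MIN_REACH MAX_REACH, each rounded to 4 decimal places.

Answer: 0.0000 22.8000

Derivation:
Link lengths: [6.6, 2.4, 7.1, 6.7]
max_reach = 6.6 + 2.4 + 7.1 + 6.7 = 22.8
L_max = max([6.6, 2.4, 7.1, 6.7]) = 7.1
S (sum of others) = 22.8 - 7.1 = 15.7
min_reach = max(0, 7.1 - 15.7) = max(0, -8.6) = 0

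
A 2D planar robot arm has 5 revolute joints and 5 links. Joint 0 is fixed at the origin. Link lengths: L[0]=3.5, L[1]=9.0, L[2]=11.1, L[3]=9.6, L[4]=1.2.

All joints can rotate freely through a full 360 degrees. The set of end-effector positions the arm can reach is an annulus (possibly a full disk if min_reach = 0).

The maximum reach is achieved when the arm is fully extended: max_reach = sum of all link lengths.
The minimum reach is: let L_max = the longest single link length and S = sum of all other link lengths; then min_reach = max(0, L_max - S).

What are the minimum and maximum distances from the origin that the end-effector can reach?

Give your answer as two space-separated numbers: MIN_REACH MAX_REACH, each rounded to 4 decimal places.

Answer: 0.0000 34.4000

Derivation:
Link lengths: [3.5, 9.0, 11.1, 9.6, 1.2]
max_reach = 3.5 + 9 + 11.1 + 9.6 + 1.2 = 34.4
L_max = max([3.5, 9.0, 11.1, 9.6, 1.2]) = 11.1
S (sum of others) = 34.4 - 11.1 = 23.3
min_reach = max(0, 11.1 - 23.3) = max(0, -12.2) = 0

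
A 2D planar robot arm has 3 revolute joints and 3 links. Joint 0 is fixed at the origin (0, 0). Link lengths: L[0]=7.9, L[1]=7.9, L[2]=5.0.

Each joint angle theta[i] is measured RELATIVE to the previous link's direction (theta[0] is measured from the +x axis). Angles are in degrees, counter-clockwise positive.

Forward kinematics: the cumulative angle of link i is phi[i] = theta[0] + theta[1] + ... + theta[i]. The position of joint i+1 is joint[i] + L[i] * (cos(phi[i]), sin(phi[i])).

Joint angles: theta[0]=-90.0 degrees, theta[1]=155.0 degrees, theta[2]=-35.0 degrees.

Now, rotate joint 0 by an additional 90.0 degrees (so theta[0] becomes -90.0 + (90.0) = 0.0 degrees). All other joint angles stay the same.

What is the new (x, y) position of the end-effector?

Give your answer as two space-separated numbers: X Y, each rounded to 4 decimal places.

Answer: -1.7598 7.6688

Derivation:
joint[0] = (0.0000, 0.0000)  (base)
link 0: phi[0] = 0 = 0 deg
  cos(0 deg) = 1.0000, sin(0 deg) = 0.0000
  joint[1] = (0.0000, 0.0000) + 7.9 * (1.0000, 0.0000) = (0.0000 + 7.9000, 0.0000 + 0.0000) = (7.9000, 0.0000)
link 1: phi[1] = 0 + 155 = 155 deg
  cos(155 deg) = -0.9063, sin(155 deg) = 0.4226
  joint[2] = (7.9000, 0.0000) + 7.9 * (-0.9063, 0.4226) = (7.9000 + -7.1598, 0.0000 + 3.3387) = (0.7402, 3.3387)
link 2: phi[2] = 0 + 155 + -35 = 120 deg
  cos(120 deg) = -0.5000, sin(120 deg) = 0.8660
  joint[3] = (0.7402, 3.3387) + 5 * (-0.5000, 0.8660) = (0.7402 + -2.5000, 3.3387 + 4.3301) = (-1.7598, 7.6688)
End effector: (-1.7598, 7.6688)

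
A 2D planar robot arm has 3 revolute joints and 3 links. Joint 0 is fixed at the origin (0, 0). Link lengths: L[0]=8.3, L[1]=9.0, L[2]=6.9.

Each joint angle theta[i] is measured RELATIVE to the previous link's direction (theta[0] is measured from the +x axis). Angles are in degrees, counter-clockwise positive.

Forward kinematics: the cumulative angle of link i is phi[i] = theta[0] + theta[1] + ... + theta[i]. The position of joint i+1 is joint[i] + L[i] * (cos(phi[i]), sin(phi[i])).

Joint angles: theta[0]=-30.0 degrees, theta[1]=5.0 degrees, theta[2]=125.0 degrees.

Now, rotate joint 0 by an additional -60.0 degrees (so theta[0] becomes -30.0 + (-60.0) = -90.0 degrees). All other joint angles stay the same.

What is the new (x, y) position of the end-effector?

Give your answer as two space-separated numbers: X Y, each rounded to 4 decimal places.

joint[0] = (0.0000, 0.0000)  (base)
link 0: phi[0] = -90 = -90 deg
  cos(-90 deg) = 0.0000, sin(-90 deg) = -1.0000
  joint[1] = (0.0000, 0.0000) + 8.3 * (0.0000, -1.0000) = (0.0000 + 0.0000, 0.0000 + -8.3000) = (0.0000, -8.3000)
link 1: phi[1] = -90 + 5 = -85 deg
  cos(-85 deg) = 0.0872, sin(-85 deg) = -0.9962
  joint[2] = (0.0000, -8.3000) + 9 * (0.0872, -0.9962) = (0.0000 + 0.7844, -8.3000 + -8.9658) = (0.7844, -17.2658)
link 2: phi[2] = -90 + 5 + 125 = 40 deg
  cos(40 deg) = 0.7660, sin(40 deg) = 0.6428
  joint[3] = (0.7844, -17.2658) + 6.9 * (0.7660, 0.6428) = (0.7844 + 5.2857, -17.2658 + 4.4352) = (6.0701, -12.8305)
End effector: (6.0701, -12.8305)

Answer: 6.0701 -12.8305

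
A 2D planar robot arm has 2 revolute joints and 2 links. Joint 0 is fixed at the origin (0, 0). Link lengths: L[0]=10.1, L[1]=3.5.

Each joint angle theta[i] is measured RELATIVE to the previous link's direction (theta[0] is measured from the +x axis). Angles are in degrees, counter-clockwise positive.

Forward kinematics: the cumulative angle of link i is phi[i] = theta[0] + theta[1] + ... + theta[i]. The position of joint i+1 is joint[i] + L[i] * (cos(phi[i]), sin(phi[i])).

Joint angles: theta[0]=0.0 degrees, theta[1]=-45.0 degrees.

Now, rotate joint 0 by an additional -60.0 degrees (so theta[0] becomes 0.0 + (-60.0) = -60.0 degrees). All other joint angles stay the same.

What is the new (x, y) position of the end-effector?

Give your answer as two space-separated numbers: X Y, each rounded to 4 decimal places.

Answer: 4.1441 -12.1276

Derivation:
joint[0] = (0.0000, 0.0000)  (base)
link 0: phi[0] = -60 = -60 deg
  cos(-60 deg) = 0.5000, sin(-60 deg) = -0.8660
  joint[1] = (0.0000, 0.0000) + 10.1 * (0.5000, -0.8660) = (0.0000 + 5.0500, 0.0000 + -8.7469) = (5.0500, -8.7469)
link 1: phi[1] = -60 + -45 = -105 deg
  cos(-105 deg) = -0.2588, sin(-105 deg) = -0.9659
  joint[2] = (5.0500, -8.7469) + 3.5 * (-0.2588, -0.9659) = (5.0500 + -0.9059, -8.7469 + -3.3807) = (4.1441, -12.1276)
End effector: (4.1441, -12.1276)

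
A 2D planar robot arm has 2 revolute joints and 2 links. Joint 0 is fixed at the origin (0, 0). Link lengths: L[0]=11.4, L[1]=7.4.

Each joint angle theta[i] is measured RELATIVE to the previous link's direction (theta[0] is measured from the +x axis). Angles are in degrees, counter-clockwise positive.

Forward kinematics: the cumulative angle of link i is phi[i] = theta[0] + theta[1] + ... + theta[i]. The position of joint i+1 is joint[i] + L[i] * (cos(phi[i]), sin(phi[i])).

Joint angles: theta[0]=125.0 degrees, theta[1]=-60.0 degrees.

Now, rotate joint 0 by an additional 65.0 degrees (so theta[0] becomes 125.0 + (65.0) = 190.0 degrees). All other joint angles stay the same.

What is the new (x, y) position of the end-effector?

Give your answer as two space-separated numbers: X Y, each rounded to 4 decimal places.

Answer: -15.9834 3.6891

Derivation:
joint[0] = (0.0000, 0.0000)  (base)
link 0: phi[0] = 190 = 190 deg
  cos(190 deg) = -0.9848, sin(190 deg) = -0.1736
  joint[1] = (0.0000, 0.0000) + 11.4 * (-0.9848, -0.1736) = (0.0000 + -11.2268, 0.0000 + -1.9796) = (-11.2268, -1.9796)
link 1: phi[1] = 190 + -60 = 130 deg
  cos(130 deg) = -0.6428, sin(130 deg) = 0.7660
  joint[2] = (-11.2268, -1.9796) + 7.4 * (-0.6428, 0.7660) = (-11.2268 + -4.7566, -1.9796 + 5.6687) = (-15.9834, 3.6891)
End effector: (-15.9834, 3.6891)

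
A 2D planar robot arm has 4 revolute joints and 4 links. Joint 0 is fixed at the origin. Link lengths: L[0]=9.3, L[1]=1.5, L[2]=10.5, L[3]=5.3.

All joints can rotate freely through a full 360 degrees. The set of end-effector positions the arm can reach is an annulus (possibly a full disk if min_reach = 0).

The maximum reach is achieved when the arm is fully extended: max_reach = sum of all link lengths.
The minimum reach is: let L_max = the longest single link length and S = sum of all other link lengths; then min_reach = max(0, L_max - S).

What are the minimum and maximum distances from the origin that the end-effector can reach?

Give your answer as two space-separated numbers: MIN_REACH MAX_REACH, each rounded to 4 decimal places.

Link lengths: [9.3, 1.5, 10.5, 5.3]
max_reach = 9.3 + 1.5 + 10.5 + 5.3 = 26.6
L_max = max([9.3, 1.5, 10.5, 5.3]) = 10.5
S (sum of others) = 26.6 - 10.5 = 16.1
min_reach = max(0, 10.5 - 16.1) = max(0, -5.6) = 0

Answer: 0.0000 26.6000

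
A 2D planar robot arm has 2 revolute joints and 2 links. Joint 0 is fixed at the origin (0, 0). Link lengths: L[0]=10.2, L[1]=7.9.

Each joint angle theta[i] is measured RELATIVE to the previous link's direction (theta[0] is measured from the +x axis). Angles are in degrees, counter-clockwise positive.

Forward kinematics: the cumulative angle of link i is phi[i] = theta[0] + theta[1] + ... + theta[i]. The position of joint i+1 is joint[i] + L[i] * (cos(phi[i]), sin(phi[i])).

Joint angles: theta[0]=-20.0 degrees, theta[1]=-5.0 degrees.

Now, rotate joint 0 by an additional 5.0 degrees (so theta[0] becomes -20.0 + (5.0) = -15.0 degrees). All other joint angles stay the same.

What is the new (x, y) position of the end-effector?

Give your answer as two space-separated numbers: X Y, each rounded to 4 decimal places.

joint[0] = (0.0000, 0.0000)  (base)
link 0: phi[0] = -15 = -15 deg
  cos(-15 deg) = 0.9659, sin(-15 deg) = -0.2588
  joint[1] = (0.0000, 0.0000) + 10.2 * (0.9659, -0.2588) = (0.0000 + 9.8524, 0.0000 + -2.6400) = (9.8524, -2.6400)
link 1: phi[1] = -15 + -5 = -20 deg
  cos(-20 deg) = 0.9397, sin(-20 deg) = -0.3420
  joint[2] = (9.8524, -2.6400) + 7.9 * (0.9397, -0.3420) = (9.8524 + 7.4236, -2.6400 + -2.7020) = (17.2760, -5.3419)
End effector: (17.2760, -5.3419)

Answer: 17.2760 -5.3419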